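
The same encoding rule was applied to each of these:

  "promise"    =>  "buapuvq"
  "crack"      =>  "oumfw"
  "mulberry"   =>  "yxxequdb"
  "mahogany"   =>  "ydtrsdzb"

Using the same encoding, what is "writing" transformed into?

Shifts by position in promise: pos 0: p→b (+12), pos 1: r→u (+3), pos 2: o→a (+12), pos 3: m→p (+3) — repeating every 2. It's a Vigenère-style cipher with numeric key [12,3]: position i shifts by key[i mod 2].
Applying it to writing: w+12=i, r+3=u, i+12=u, t+3=w, i+12=u, n+3=q, g+12=s.

iuuwuqs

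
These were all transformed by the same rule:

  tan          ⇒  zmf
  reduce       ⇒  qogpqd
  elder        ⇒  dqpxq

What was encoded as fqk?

yet

The output letters match the input read backwards, each shifted +12: tan reversed is nat. The word is reversed, then every letter is shifted forward by 12.
Decoding fqk: shift back: f−12=t, q−12=e, k−12=y → tey; then reverse → yet.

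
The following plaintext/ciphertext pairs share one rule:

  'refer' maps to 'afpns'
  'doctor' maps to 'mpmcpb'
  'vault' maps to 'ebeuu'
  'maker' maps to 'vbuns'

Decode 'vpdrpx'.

motion

Shifts by position in refer: pos 0: r→a (+9), pos 1: e→f (+1), pos 2: f→p (+10), pos 3: e→n (+9), pos 4: r→s (+1) — repeating every 3. It's a Vigenère-style cipher with numeric key [9,1,10]: position i shifts by key[i mod 3].
Undoing it on vpdrpx: v−9=m, p−1=o, d−10=t, r−9=i, p−1=o, x−10=n.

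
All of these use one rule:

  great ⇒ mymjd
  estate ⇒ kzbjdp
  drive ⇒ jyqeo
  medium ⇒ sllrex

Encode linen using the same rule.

rpvnx

In great: g→m is +6, r→y is +7, e→m is +8, a→j is +9 — the shift increases by 1 each position. Letter i (0-indexed) is shifted by i+6, so successive shifts are 6, 7, 8, ….
On linen: l+6=r, i+7=p, n+8=v, e+9=n, n+10=x.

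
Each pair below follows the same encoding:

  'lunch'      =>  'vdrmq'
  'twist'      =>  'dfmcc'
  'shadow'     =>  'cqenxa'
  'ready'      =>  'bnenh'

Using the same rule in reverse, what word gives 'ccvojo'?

streak

Shifts by position in lunch: pos 0: l→v (+10), pos 1: u→d (+9), pos 2: n→r (+4), pos 3: c→m (+10), pos 4: h→q (+9) — repeating every 3. A repeating key of period 3 is used — shifts +10, +9, +4 over and over.
Decoding ccvojo: c−10=s, c−9=t, v−4=r, o−10=e, j−9=a, o−4=k.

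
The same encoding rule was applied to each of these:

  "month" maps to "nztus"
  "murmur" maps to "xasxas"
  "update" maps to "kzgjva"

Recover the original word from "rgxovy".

The output letters match the input read backwards, each shifted +6: month reversed is htnom. The word is reversed, then every letter is shifted forward by 6.
Reversing it on rgxovy: shift back: r−6=l, g−6=a, x−6=r, o−6=i, v−6=p, y−6=s → larips; then reverse → spiral.

spiral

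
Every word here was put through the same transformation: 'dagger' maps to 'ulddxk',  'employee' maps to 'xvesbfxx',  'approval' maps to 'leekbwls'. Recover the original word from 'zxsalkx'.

d(3)→u(20) and a(0)→l(11) fit y≡3x+11 (mod 26); the inverse of 3 mod 26 is 9. Each letter's alphabet position (a=0..z=25) is mapped through 3·x+11 mod 26 — an affine cipher.
Decoding zxsalkx: z(25)→9·(25−11)≡22=w; x(23)→9·(23−11)≡4=e; s(18)→9·(18−11)≡11=l; a(0)→9·(0−11)≡5=f; l(11)→9·(11−11)≡0=a; k(10)→9·(10−11)≡17=r; x(23)→9·(23−11)≡4=e (all mod 26).

welfare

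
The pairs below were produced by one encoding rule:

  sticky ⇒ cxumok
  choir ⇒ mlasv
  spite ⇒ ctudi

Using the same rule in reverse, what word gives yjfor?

often

Shifts by position in sticky: pos 0: s→c (+10), pos 1: t→x (+4), pos 2: i→u (+12), pos 3: c→m (+10), pos 4: k→o (+4), pos 5: y→k (+12) — repeating every 3. The shifts repeat in a cycle of length 3: positions 0,1,… shift by +10, +4, +12, then the pattern repeats.
Decoding yjfor: y−10=o, j−4=f, f−12=t, o−10=e, r−4=n.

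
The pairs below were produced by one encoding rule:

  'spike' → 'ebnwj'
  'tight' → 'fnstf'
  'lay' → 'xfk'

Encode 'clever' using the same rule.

oxjhjd

The shift depends on letter class: consonant s→e is +12, but vowel i→n is +5. The rule splits by letter class: vowels +5, consonants +12.
For clever: c(cons)+12=o, l(cons)+12=x, e(vowel)+5=j, v(cons)+12=h, e(vowel)+5=j, r(cons)+12=d.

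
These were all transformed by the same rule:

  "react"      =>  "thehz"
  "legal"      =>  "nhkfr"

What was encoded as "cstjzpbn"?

appetite

In react: r→t is +2, e→h is +3, a→e is +4, c→h is +5 — the shift increases by 1 each position. The shift increases by 1 at each position, starting from +2: 2, 3, 4, ….
Undoing it on cstjzpbn: c−2=a, s−3=p, t−4=p, j−5=e, z−6=t, p−7=i, b−8=t, n−9=e.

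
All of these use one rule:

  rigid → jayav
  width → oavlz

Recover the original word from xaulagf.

fiction

This is a Caesar cipher with shift 18.
Reversing it on xaulagf: x−18=f, a−18=i, u−18=c, l−18=t, a−18=i, g−18=o, f−18=n.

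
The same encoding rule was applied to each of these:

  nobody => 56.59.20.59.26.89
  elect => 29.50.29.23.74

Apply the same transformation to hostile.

38.59.71.74.41.50.29

n(#14)→56 and o(#15)→59: differences scale by 3, so n = 3·pos + 14. With a=1..z=26, the number is 3·pos + 14.
For hostile: h=8→38, o=15→59, s=19→71, t=20→74, i=9→41, l=12→50, e=5→29.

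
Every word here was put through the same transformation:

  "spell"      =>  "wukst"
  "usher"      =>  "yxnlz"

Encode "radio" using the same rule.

In spell: s→w is +4, p→u is +5, e→k is +6, l→s is +7 — the shift increases by 1 each position. Letter i (0-indexed) is shifted by i+4, so successive shifts are 4, 5, 6, ….
On radio: r+4=v, a+5=f, d+6=j, i+7=p, o+8=w.

vfjpw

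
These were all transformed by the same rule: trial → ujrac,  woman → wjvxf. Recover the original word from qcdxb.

The output letters match the input read backwards, each shifted +9: trial reversed is lairt. Read the word backwards and shift each letter +9.
Decoding qcdxb: shift back: q−9=h, c−9=t, d−9=u, x−9=o, b−9=s → htuos; then reverse → south.

south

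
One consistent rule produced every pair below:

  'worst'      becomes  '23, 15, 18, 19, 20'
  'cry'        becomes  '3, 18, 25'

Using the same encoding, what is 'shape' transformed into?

w is letter #23 and maps to 23: an offset of 0. Each letter is replaced by its alphabet position (a=1, b=2, …, z=26).
Applying it to shape: s=19→19, h=8→8, a=1→1, p=16→16, e=5→5.

19, 8, 1, 16, 5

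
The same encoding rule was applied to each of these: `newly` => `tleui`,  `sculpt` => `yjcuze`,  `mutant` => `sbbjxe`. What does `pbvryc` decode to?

In newly: n→t is +6, e→l is +7, w→e is +8, l→u is +9 — the shift increases by 1 each position. Each letter shifts forward by (position + 6), i.e. 6, 7, 8, … — the shift grows by one for each successive letter.
Reversing it on pbvryc: p−6=j, b−7=u, v−8=n, r−9=i, y−10=o, c−11=r.

junior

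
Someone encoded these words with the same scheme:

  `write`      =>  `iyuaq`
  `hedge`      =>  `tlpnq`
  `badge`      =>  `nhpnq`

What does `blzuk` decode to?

Shifts by position in write: pos 0: w→i (+12), pos 1: r→y (+7), pos 2: i→u (+12), pos 3: t→a (+7) — repeating every 2. The shifts repeat in a cycle of length 2: positions 0,1,… shift by +12, +7, then the pattern repeats.
Reversing it on blzuk: b−12=p, l−7=e, z−12=n, u−7=n, k−12=y.

penny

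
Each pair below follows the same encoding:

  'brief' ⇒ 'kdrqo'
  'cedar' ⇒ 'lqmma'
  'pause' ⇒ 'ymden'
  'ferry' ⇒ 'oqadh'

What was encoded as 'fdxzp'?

wrong

It's a Vigenère-style cipher with numeric key [9,12]: position i shifts by key[i mod 2].
Reversing it on fdxzp: f−9=w, d−12=r, x−9=o, z−12=n, p−9=g.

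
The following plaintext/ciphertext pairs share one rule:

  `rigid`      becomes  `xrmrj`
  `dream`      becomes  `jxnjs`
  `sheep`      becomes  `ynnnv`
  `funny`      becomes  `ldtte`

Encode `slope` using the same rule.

The shift depends on letter class: consonant r→x is +6, but vowel i→r is +9. The rule splits by letter class: vowels +9, consonants +6.
On slope: s(cons)+6=y, l(cons)+6=r, o(vowel)+9=x, p(cons)+6=v, e(vowel)+9=n.

yrxvn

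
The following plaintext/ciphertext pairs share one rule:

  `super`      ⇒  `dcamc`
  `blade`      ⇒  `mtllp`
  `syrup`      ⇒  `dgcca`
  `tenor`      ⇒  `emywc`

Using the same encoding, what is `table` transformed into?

eimtp

Shifts by position in super: pos 0: s→d (+11), pos 1: u→c (+8), pos 2: p→a (+11), pos 3: e→m (+8) — repeating every 2. A repeating key of period 2 is used — shifts +11, +8 over and over.
For table: t+11=e, a+8=i, b+11=m, l+8=t, e+11=p.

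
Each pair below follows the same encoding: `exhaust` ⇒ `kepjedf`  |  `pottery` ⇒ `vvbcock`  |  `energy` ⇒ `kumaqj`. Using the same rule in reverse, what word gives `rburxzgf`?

luminous

In exhaust: e→k is +6, x→e is +7, h→p is +8, a→j is +9 — the shift increases by 1 each position. Letter i (0-indexed) is shifted by i+6, so successive shifts are 6, 7, 8, ….
Undoing it on rburxzgf: r−6=l, b−7=u, u−8=m, r−9=i, x−10=n, z−11=o, g−12=u, f−13=s.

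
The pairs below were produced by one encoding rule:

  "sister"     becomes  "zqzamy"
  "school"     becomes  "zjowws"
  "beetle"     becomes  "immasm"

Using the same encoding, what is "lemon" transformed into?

smtwu

The shift depends on letter class: consonant s→z is +7, but vowel i→q is +8. The rule splits by letter class: vowels +8, consonants +7.
Applying it to lemon: l(cons)+7=s, e(vowel)+8=m, m(cons)+7=t, o(vowel)+8=w, n(cons)+7=u.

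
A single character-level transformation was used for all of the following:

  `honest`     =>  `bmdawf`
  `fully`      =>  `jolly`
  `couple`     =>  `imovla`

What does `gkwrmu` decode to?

wisdom

h(7)→b(1) and o(14)→m(12) fit y≡9x+16 (mod 26); the inverse of 9 mod 26 is 3. Each letter's alphabet position (a=0..z=25) is mapped through 9·x+16 mod 26 — an affine cipher.
Decoding gkwrmu: g(6)→3·(6−16)≡22=w; k(10)→3·(10−16)≡8=i; w(22)→3·(22−16)≡18=s; r(17)→3·(17−16)≡3=d; m(12)→3·(12−16)≡14=o; u(20)→3·(20−16)≡12=m (all mod 26).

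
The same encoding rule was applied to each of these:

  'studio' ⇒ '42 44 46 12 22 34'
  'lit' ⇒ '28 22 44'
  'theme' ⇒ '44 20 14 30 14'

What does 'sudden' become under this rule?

42 46 12 12 14 32

s(#19)→42 and t(#20)→44: differences scale by 2, so n = 2·pos + 4. The formula is n = 2×(alphabet index, a=1) + 4.
Applying it to sudden: s=19→42, u=21→46, d=4→12, d=4→12, e=5→14, n=14→32.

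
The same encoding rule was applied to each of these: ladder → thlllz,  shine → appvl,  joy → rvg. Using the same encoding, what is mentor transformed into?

ulvbvz

The shift depends on letter class: consonant l→t is +8, but vowel a→h is +7. Two shifts are in play — +7 for a/e/i/o/u, +8 for every other letter.
For mentor: m(cons)+8=u, e(vowel)+7=l, n(cons)+8=v, t(cons)+8=b, o(vowel)+7=v, r(cons)+8=z.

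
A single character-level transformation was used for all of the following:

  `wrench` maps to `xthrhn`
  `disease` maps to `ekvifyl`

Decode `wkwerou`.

In wrench: w→x is +1, r→t is +2, e→h is +3, n→r is +4 — the shift increases by 1 each position. Letter i (0-indexed) is shifted by i+1, so successive shifts are 1, 2, 3, ….
Reversing it on wkwerou: w−1=v, k−2=i, w−3=t, e−4=a, r−5=m, o−6=i, u−7=n.

vitamin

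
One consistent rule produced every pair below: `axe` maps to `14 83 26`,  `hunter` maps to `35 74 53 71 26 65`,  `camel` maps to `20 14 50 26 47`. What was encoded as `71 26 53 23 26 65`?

a(#1)→14 and x(#24)→83: differences scale by 3, so n = 3·pos + 11. The formula is n = 3×(alphabet index, a=1) + 11.
Reversing it on 71 26 53 23 26 65: 71→(71−11)÷3=20=t, 26→(26−11)÷3=5=e, 53→(53−11)÷3=14=n, 23→(23−11)÷3=4=d, 26→(26−11)÷3=5=e, 65→(65−11)÷3=18=r.

tender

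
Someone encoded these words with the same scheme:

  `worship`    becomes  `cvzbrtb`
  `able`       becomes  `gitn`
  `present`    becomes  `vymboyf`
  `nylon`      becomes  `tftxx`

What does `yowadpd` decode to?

In worship: w→c is +6, o→v is +7, r→z is +8, s→b is +9 — the shift increases by 1 each position. The shift increases by 1 at each position, starting from +6: 6, 7, 8, ….
Reversing it on yowadpd: y−6=s, o−7=h, w−8=o, a−9=r, d−10=t, p−11=e, d−12=r.

shorter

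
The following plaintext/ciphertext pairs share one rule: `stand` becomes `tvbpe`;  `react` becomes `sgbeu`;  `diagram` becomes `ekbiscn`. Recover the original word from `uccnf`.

table

Shifts by position in stand: pos 0: s→t (+1), pos 1: t→v (+2), pos 2: a→b (+1), pos 3: n→p (+2) — repeating every 2. A repeating key of period 2 is used — shifts +1, +2 over and over.
Undoing it on uccnf: u−1=t, c−2=a, c−1=b, n−2=l, f−1=e.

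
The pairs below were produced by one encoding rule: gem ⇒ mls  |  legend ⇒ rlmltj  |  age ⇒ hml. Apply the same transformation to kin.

The shift depends on letter class: consonant g→m is +6, but vowel e→l is +7. Vowels shift forward by 7 and consonants shift forward by 6.
On kin: k(cons)+6=q, i(vowel)+7=p, n(cons)+6=t.

qpt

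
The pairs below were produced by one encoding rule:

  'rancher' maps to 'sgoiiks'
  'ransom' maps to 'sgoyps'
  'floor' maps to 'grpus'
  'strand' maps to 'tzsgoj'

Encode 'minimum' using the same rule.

nooonan

Shifts by position in rancher: pos 0: r→s (+1), pos 1: a→g (+6), pos 2: n→o (+1), pos 3: c→i (+6) — repeating every 2. It's a Vigenère-style cipher with numeric key [1,6]: position i shifts by key[i mod 2].
For minimum: m+1=n, i+6=o, n+1=o, i+6=o, m+1=n, u+6=a, m+1=n.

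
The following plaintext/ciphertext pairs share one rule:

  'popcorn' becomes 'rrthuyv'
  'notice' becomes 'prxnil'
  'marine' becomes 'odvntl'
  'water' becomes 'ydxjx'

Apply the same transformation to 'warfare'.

Letter i (0-indexed) is shifted by i+2, so successive shifts are 2, 3, 4, ….
Applying it to warfare: w+2=y, a+3=d, r+4=v, f+5=k, a+6=g, r+7=y, e+8=m.

ydvkgym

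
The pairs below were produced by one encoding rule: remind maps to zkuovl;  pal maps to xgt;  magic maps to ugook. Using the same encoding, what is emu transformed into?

kua

The rule splits by letter class: vowels +6, consonants +8.
On emu: e(vowel)+6=k, m(cons)+8=u, u(vowel)+6=a.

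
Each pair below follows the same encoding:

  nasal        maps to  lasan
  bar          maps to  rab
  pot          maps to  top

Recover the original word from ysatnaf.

The output letters match the input read backwards: nasal reversed is lasan. The word is simply reversed.
Reversing it on ysatnaf: then reverse → fantasy.

fantasy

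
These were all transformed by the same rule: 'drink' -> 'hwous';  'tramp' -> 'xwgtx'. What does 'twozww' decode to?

prison

In drink: d→h is +4, r→w is +5, i→o is +6, n→u is +7 — the shift increases by 1 each position. Letter i (0-indexed) is shifted by i+4, so successive shifts are 4, 5, 6, ….
Reversing it on twozww: t−4=p, w−5=r, o−6=i, z−7=s, w−8=o, w−9=n.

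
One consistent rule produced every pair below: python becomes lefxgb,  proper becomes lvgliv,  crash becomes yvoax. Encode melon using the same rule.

p(15)→l(11) and y(24)→e(4) fit y≡5x+14 (mod 26); the inverse of 5 mod 26 is 21. This is an affine cipher: with a=0,…,z=25, each position x becomes (5x+14) mod 26.
Applying it to melon: m(12)→5·12+14≡22=w; e(4)→5·4+14≡8=i; l(11)→5·11+14≡17=r; o(14)→5·14+14≡6=g; n(13)→5·13+14≡1=b (all mod 26).

wirgb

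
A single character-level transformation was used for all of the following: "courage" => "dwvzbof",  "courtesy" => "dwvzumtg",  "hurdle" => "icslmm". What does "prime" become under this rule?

Shifts by position in courage: pos 0: c→d (+1), pos 1: o→w (+8), pos 2: u→v (+1), pos 3: r→z (+8) — repeating every 2. It's a Vigenère-style cipher with numeric key [1,8]: position i shifts by key[i mod 2].
On prime: p+1=q, r+8=z, i+1=j, m+8=u, e+1=f.

qzjuf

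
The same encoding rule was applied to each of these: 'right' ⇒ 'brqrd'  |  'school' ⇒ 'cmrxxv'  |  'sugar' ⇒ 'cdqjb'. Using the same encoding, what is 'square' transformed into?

The shift depends on letter class: consonant r→b is +10, but vowel i→r is +9. Two shifts are in play — +9 for a/e/i/o/u, +10 for every other letter.
Applying it to square: s(cons)+10=c, q(cons)+10=a, u(vowel)+9=d, a(vowel)+9=j, r(cons)+10=b, e(vowel)+9=n.

cadjbn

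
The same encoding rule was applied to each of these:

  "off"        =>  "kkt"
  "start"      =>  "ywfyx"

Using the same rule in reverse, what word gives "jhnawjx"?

service

The output letters match the input read backwards, each shifted +5: off reversed is ffo. The word is reversed, then every letter is shifted forward by 5.
Reversing it on jhnawjx: shift back: j−5=e, h−5=c, n−5=i, a−5=v, w−5=r, j−5=e, x−5=s → ecivres; then reverse → service.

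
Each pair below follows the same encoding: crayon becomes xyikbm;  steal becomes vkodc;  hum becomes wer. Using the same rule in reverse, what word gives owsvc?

The output letters match the input read backwards, each shifted +10: crayon reversed is noyarc. Read the word backwards and shift each letter +10.
Undoing it on owsvc: shift back: o−10=e, w−10=m, s−10=i, v−10=l, c−10=s → emils; then reverse → slime.

slime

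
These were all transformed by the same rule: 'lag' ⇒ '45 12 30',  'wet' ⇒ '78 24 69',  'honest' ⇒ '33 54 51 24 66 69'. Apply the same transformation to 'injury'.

l(#12)→45 and a(#1)→12: differences scale by 3, so n = 3·pos + 9. The formula is n = 3×(alphabet index, a=1) + 9.
On injury: i=9→36, n=14→51, j=10→39, u=21→72, r=18→63, y=25→84.

36 51 39 72 63 84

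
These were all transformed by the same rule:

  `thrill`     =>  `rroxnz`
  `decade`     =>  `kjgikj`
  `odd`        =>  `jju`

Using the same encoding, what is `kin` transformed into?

The output letters match the input read backwards, each shifted +6: thrill reversed is llirht. Read the word backwards and shift each letter +6.
On kin: reverse → nik; then shift: n+6=t, i+6=o, k+6=q.

toq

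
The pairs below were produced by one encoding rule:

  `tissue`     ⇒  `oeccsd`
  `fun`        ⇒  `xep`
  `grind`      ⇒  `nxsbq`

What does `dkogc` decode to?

The output letters match the input read backwards, each shifted +10: tissue reversed is eussit. The word is reversed, then every letter is shifted forward by 10.
Undoing it on dkogc: shift back: d−10=t, k−10=a, o−10=e, g−10=w, c−10=s → taews; then reverse → sweat.

sweat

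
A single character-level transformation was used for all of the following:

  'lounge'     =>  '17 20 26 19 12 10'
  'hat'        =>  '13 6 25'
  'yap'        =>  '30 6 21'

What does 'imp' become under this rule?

l is letter #12 and maps to 17: an offset of 5. Letters become their 1-based position plus 5 (so a→6, b→7, …).
On imp: i=9→14, m=13→18, p=16→21.

14 18 21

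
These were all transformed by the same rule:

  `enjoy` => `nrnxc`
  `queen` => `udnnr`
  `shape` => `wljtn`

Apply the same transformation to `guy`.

kdc

The shift depends on letter class: consonant n→r is +4, but vowel e→n is +9. The rule splits by letter class: vowels +9, consonants +4.
On guy: g(cons)+4=k, u(vowel)+9=d, y(cons)+4=c.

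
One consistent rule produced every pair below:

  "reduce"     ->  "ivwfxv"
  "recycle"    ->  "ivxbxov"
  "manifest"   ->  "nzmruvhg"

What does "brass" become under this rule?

yizhh

Each pair mirrors across the alphabet (r↔i, e↔v, d↔w): positions sum to 25. This is the alphabet-reversal cipher (Atbash): a becomes z, b becomes y, etc.
For brass: b↔y, r↔i, a↔z, s↔h, s↔h.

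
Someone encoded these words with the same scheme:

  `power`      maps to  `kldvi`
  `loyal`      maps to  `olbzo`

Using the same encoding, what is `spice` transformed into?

Each pair mirrors across the alphabet (p↔k, o↔l, w↔d): positions sum to 25. Letters are reflected about the middle of the alphabet (position → 25−position): Atbash.
On spice: s↔h, p↔k, i↔r, c↔x, e↔v.

hkrxv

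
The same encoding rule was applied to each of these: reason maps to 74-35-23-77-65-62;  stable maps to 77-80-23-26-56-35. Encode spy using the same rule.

77-68-95

r(#18)→74 and e(#5)→35: differences scale by 3, so n = 3·pos + 20. The formula is n = 3×(alphabet index, a=1) + 20.
On spy: s=19→77, p=16→68, y=25→95.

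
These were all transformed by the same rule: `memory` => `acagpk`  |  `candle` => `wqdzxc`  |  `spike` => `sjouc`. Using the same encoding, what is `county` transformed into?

m(12)→a(0) and e(4)→c(2) fit y≡3x+16 (mod 26); the inverse of 3 mod 26 is 9. This is an affine cipher: with a=0,…,z=25, each position x becomes (3x+16) mod 26.
For county: c(2)→3·2+16≡22=w; o(14)→3·14+16≡6=g; u(20)→3·20+16≡24=y; n(13)→3·13+16≡3=d; t(19)→3·19+16≡21=v; y(24)→3·24+16≡10=k (all mod 26).

wgydvk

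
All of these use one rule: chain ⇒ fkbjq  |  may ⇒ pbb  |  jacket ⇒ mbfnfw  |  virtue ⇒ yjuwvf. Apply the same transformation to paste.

Vowels shift forward by 1 and consonants shift forward by 3.
Applying it to paste: p(cons)+3=s, a(vowel)+1=b, s(cons)+3=v, t(cons)+3=w, e(vowel)+1=f.

sbvwf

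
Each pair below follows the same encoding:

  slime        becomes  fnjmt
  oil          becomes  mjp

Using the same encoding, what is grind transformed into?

The output letters match the input read backwards, each shifted +1: slime reversed is emils. Two steps: reverse the string, then apply a Caesar shift of +1.
On grind: reverse → dnirg; then shift: d+1=e, n+1=o, i+1=j, r+1=s, g+1=h.

eojsh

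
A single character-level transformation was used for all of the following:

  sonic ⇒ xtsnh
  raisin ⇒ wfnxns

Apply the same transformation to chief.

Compare letters: s→x is +5, o→t is +5, n→s is +5 — a constant shift. Every letter moves 5 places later in the alphabet, wrapping around z→a.
For chief: c+5=h, h+5=m, i+5=n, e+5=j, f+5=k.

hmnjk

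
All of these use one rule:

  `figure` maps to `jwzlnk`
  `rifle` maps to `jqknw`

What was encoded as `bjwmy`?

threw

Two steps: reverse the string, then apply a Caesar shift of +5.
Undoing it on bjwmy: shift back: b−5=w, j−5=e, w−5=r, m−5=h, y−5=t → werht; then reverse → threw.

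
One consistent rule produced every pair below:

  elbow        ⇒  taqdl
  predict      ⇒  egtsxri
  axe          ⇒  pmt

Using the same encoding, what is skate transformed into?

Compare letters: e→t is +15, l→a is +15, b→q is +15 — a constant shift. Each letter is shifted forward by 15 in the alphabet (a Caesar shift of +15).
Applying it to skate: s+15=h, k+15=z, a+15=p, t+15=i, e+15=t.

hzpit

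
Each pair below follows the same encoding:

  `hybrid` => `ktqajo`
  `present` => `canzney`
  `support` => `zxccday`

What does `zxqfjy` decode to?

submit

h(7)→k(10) and y(24)→t(19) fit y≡25x+17 (mod 26); the inverse of 25 mod 26 is 25. Each letter's alphabet position (a=0..z=25) is mapped through 25·x+17 mod 26 — an affine cipher.
Decoding zxqfjy: z(25)→25·(25−17)≡18=s; x(23)→25·(23−17)≡20=u; q(16)→25·(16−17)≡1=b; f(5)→25·(5−17)≡12=m; j(9)→25·(9−17)≡8=i; y(24)→25·(24−17)≡19=t (all mod 26).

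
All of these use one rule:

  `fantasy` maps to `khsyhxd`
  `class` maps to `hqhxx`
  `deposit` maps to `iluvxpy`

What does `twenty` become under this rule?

yblsyd

The shift depends on letter class: consonant f→k is +5, but vowel a→h is +7. Vowels shift forward by 7 and consonants shift forward by 5.
On twenty: t(cons)+5=y, w(cons)+5=b, e(vowel)+7=l, n(cons)+5=s, t(cons)+5=y, y(cons)+5=d.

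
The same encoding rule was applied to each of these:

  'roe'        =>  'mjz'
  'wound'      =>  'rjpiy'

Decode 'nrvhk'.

swamp

It's a constant shift of +21 (ROT21).
Undoing it on nrvhk: n−21=s, r−21=w, v−21=a, h−21=m, k−21=p.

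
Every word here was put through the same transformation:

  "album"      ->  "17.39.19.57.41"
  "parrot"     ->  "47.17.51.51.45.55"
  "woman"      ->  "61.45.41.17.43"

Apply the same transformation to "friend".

Each letter becomes 2×(its alphabet position, a=1..z=26) + 15.
For friend: f=6→27, r=18→51, i=9→33, e=5→25, n=14→43, d=4→23.

27.51.33.25.43.23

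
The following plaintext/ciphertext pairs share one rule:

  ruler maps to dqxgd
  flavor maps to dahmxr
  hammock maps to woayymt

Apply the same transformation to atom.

The output letters match the input read backwards, each shifted +12: ruler reversed is relur. Two steps: reverse the string, then apply a Caesar shift of +12.
For atom: reverse → mota; then shift: m+12=y, o+12=a, t+12=f, a+12=m.

yafm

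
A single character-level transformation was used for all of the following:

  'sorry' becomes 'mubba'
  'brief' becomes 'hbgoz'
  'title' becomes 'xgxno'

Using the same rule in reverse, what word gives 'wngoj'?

s(18)→m(12) and o(14)→u(20) fit y≡11x+22 (mod 26); the inverse of 11 mod 26 is 19. Treating letters as 0–25, the rule is x ↦ 11x + 22 (mod 26).
Reversing it on wngoj: w(22)→19·(22−22)≡0=a; n(13)→19·(13−22)≡11=l; g(6)→19·(6−22)≡8=i; o(14)→19·(14−22)≡4=e; j(9)→19·(9−22)≡13=n (all mod 26).

alien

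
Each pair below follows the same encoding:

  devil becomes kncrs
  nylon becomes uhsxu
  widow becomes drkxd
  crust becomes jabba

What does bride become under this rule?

A repeating key of period 2 is used — shifts +7, +9 over and over.
Applying it to bride: b+7=i, r+9=a, i+7=p, d+9=m, e+7=l.

iapml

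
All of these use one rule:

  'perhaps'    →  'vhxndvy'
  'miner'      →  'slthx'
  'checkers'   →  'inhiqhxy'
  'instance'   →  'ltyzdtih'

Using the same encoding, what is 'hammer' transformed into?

The shift depends on letter class: consonant p→v is +6, but vowel e→h is +3. The rule splits by letter class: vowels +3, consonants +6.
On hammer: h(cons)+6=n, a(vowel)+3=d, m(cons)+6=s, m(cons)+6=s, e(vowel)+3=h, r(cons)+6=x.

ndsshx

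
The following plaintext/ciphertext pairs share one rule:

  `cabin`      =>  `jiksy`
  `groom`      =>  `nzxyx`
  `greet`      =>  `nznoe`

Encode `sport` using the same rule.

In cabin: c→j is +7, a→i is +8, b→k is +9, i→s is +10 — the shift increases by 1 each position. Letter i (0-indexed) is shifted by i+7, so successive shifts are 7, 8, 9, ….
On sport: s+7=z, p+8=x, o+9=x, r+10=b, t+11=e.

zxxbe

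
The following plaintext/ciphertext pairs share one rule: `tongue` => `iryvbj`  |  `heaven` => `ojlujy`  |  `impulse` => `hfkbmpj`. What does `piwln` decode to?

straw

t(19)→i(8) and o(14)→r(17) fit y≡19x+11 (mod 26); the inverse of 19 mod 26 is 11. Each letter's alphabet position (a=0..z=25) is mapped through 19·x+11 mod 26 — an affine cipher.
Undoing it on piwln: p(15)→11·(15−11)≡18=s; i(8)→11·(8−11)≡19=t; w(22)→11·(22−11)≡17=r; l(11)→11·(11−11)≡0=a; n(13)→11·(13−11)≡22=w (all mod 26).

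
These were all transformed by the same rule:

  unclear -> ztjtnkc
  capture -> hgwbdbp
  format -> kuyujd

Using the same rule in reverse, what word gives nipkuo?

In unclear: u→z is +5, n→t is +6, c→j is +7, l→t is +8 — the shift increases by 1 each position. Letter i (0-indexed) is shifted by i+5, so successive shifts are 5, 6, 7, ….
Decoding nipkuo: n−5=i, i−6=c, p−7=i, k−8=c, u−9=l, o−10=e.

icicle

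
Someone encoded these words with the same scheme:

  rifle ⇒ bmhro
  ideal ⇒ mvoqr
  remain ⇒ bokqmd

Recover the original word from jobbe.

berry

Each letter's alphabet position (a=0..z=25) is mapped through 19·x+16 mod 26 — an affine cipher.
Reversing it on jobbe: j(9)→11·(9−16)≡1=b; o(14)→11·(14−16)≡4=e; b(1)→11·(1−16)≡17=r; b(1)→11·(1−16)≡17=r; e(4)→11·(4−16)≡24=y (all mod 26).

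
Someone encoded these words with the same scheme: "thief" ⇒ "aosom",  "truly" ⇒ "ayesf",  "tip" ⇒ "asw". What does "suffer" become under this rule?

zemmoy

The rule splits by letter class: vowels +10, consonants +7.
For suffer: s(cons)+7=z, u(vowel)+10=e, f(cons)+7=m, f(cons)+7=m, e(vowel)+10=o, r(cons)+7=y.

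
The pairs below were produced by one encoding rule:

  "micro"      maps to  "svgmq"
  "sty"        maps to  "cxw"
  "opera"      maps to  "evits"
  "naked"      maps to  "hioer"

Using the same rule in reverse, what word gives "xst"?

Read the word backwards and shift each letter +4.
Undoing it on xst: shift back: x−4=t, s−4=o, t−4=p → top; then reverse → pot.

pot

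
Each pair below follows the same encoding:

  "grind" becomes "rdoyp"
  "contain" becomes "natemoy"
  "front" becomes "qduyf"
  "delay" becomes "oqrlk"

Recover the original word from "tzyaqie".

inspect

Shifts by position in grind: pos 0: g→r (+11), pos 1: r→d (+12), pos 2: i→o (+6), pos 3: n→y (+11), pos 4: d→p (+12) — repeating every 3. It's a Vigenère-style cipher with numeric key [11,12,6]: position i shifts by key[i mod 3].
Reversing it on tzyaqie: t−11=i, z−12=n, y−6=s, a−11=p, q−12=e, i−6=c, e−11=t.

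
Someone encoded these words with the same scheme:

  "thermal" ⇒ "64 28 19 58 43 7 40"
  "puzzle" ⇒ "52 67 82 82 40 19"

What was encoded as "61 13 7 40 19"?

scale

With a=1..z=26, the number is 3·pos + 4.
Decoding 61 13 7 40 19: 61→(61−4)÷3=19=s, 13→(13−4)÷3=3=c, 7→(7−4)÷3=1=a, 40→(40−4)÷3=12=l, 19→(19−4)÷3=5=e.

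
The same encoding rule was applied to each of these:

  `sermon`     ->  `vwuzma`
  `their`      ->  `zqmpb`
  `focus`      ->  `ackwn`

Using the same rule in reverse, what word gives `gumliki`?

academy

The output letters match the input read backwards, each shifted +8: sermon reversed is nomres. Two steps: reverse the string, then apply a Caesar shift of +8.
Decoding gumliki: shift back: g−8=y, u−8=m, m−8=e, l−8=d, i−8=a, k−8=c, i−8=a → ymedaca; then reverse → academy.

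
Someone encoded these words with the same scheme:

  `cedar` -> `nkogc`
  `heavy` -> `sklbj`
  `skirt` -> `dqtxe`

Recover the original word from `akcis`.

perch

Shifts by position in cedar: pos 0: c→n (+11), pos 1: e→k (+6), pos 2: d→o (+11), pos 3: a→g (+6) — repeating every 2. The shifts repeat in a cycle of length 2: positions 0,1,… shift by +11, +6, then the pattern repeats.
Undoing it on akcis: a−11=p, k−6=e, c−11=r, i−6=c, s−11=h.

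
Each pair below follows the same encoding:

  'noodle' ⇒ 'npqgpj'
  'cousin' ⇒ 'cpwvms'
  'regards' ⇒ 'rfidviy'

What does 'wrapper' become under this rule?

In noodle: n→n is +0, o→p is +1, o→q is +2, d→g is +3 — the shift increases by 1 each position. The shift increases by 1 at each position, starting from +0: 0, 1, 2, ….
On wrapper: w+0=w, r+1=s, a+2=c, p+3=s, p+4=t, e+5=j, r+6=x.

wscstjx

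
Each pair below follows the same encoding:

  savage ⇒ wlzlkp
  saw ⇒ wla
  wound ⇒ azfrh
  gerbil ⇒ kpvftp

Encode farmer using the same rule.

The shift depends on letter class: consonant s→w is +4, but vowel a→l is +11. The rule splits by letter class: vowels +11, consonants +4.
On farmer: f(cons)+4=j, a(vowel)+11=l, r(cons)+4=v, m(cons)+4=q, e(vowel)+11=p, r(cons)+4=v.

jlvqpv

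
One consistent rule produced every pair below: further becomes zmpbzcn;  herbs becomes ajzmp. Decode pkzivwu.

The output letters match the input read backwards, each shifted +8: further reversed is rehtruf. The word is reversed, then every letter is shifted forward by 8.
Decoding pkzivwu: shift back: p−8=h, k−8=c, z−8=r, i−8=a, v−8=n, w−8=o, u−8=m → hcranom; then reverse → monarch.

monarch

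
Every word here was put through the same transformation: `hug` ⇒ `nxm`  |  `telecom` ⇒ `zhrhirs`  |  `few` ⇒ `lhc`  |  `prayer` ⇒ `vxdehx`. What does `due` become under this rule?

The shift depends on letter class: consonant h→n is +6, but vowel u→x is +3. Two shifts are in play — +3 for a/e/i/o/u, +6 for every other letter.
Applying it to due: d(cons)+6=j, u(vowel)+3=x, e(vowel)+3=h.

jxh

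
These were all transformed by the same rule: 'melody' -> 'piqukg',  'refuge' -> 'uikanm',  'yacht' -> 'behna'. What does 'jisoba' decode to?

Letter i (0-indexed) is shifted by i+3, so successive shifts are 3, 4, 5, ….
Decoding jisoba: j−3=g, i−4=e, s−5=n, o−6=i, b−7=u, a−8=s.

genius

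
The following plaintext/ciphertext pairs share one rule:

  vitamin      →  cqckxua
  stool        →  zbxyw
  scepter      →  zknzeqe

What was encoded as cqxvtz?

violin

Each letter shifts forward by (position + 7), i.e. 7, 8, 9, … — the shift grows by one for each successive letter.
Reversing it on cqxvtz: c−7=v, q−8=i, x−9=o, v−10=l, t−11=i, z−12=n.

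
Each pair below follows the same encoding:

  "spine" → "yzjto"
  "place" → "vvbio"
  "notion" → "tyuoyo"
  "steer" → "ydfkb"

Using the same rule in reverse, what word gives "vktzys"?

pastor

Shifts by position in spine: pos 0: s→y (+6), pos 1: p→z (+10), pos 2: i→j (+1), pos 3: n→t (+6), pos 4: e→o (+10) — repeating every 3. The shifts repeat in a cycle of length 3: positions 0,1,… shift by +6, +10, +1, then the pattern repeats.
Decoding vktzys: v−6=p, k−10=a, t−1=s, z−6=t, y−10=o, s−1=r.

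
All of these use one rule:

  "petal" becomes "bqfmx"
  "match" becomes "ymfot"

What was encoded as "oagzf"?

count

Each letter is shifted forward by 12 in the alphabet (a Caesar shift of +12).
Reversing it on oagzf: o−12=c, a−12=o, g−12=u, z−12=n, f−12=t.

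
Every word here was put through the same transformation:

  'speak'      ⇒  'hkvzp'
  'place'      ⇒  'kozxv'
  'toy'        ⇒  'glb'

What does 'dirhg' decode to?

wrist

Each pair mirrors across the alphabet (s↔h, p↔k, e↔v): positions sum to 25. Letters are reflected about the middle of the alphabet (position → 25−position): Atbash.
Reversing it on dirhg: d↔w, i↔r, r↔i, h↔s, g↔t.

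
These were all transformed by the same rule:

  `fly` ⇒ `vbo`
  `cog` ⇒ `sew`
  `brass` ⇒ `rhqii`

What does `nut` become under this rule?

dkj

This is a Caesar cipher with shift 16.
For nut: n+16=d, u+16=k, t+16=j.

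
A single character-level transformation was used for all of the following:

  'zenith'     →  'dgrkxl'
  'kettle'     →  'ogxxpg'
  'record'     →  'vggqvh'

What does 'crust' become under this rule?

The shift depends on letter class: consonant z→d is +4, but vowel e→g is +2. Two shifts are in play — +2 for a/e/i/o/u, +4 for every other letter.
On crust: c(cons)+4=g, r(cons)+4=v, u(vowel)+2=w, s(cons)+4=w, t(cons)+4=x.

gvwwx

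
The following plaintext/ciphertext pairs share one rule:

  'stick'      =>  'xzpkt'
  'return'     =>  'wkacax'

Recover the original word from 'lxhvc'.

Each letter shifts forward by (position + 5), i.e. 5, 6, 7, … — the shift grows by one for each successive letter.
Reversing it on lxhvc: l−5=g, x−6=r, h−7=a, v−8=n, c−9=t.

grant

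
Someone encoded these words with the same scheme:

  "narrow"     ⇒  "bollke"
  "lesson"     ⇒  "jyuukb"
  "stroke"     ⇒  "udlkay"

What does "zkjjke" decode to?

This is an affine cipher: with a=0,…,z=25, each position x becomes (9x+14) mod 26.
Decoding zkjjke: z(25)→3·(25−14)≡7=h; k(10)→3·(10−14)≡14=o; j(9)→3·(9−14)≡11=l; j(9)→3·(9−14)≡11=l; k(10)→3·(10−14)≡14=o; e(4)→3·(4−14)≡22=w (all mod 26).

hollow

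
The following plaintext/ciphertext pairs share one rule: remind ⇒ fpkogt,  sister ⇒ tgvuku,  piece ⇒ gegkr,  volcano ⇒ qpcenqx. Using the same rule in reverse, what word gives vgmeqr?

Read the word backwards and shift each letter +2.
Undoing it on vgmeqr: shift back: v−2=t, g−2=e, m−2=k, e−2=c, q−2=o, r−2=p → tekcop; then reverse → pocket.

pocket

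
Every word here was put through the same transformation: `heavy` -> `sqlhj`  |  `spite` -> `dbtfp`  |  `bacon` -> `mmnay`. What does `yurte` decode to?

night

The shifts repeat in a cycle of length 2: positions 0,1,… shift by +11, +12, then the pattern repeats.
Decoding yurte: y−11=n, u−12=i, r−11=g, t−12=h, e−11=t.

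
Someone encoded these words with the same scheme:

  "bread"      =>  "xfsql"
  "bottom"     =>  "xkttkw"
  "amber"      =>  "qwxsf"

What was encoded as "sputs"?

b(1)→x(23) and r(17)→f(5) fit y≡7x+16 (mod 26); the inverse of 7 mod 26 is 15. This is an affine cipher: with a=0,…,z=25, each position x becomes (7x+16) mod 26.
Undoing it on sputs: s(18)→15·(18−16)≡4=e; p(15)→15·(15−16)≡11=l; u(20)→15·(20−16)≡8=i; t(19)→15·(19−16)≡19=t; s(18)→15·(18−16)≡4=e (all mod 26).

elite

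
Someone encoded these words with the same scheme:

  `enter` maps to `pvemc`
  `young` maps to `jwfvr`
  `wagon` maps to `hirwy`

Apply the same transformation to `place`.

atlkp

Shifts by position in enter: pos 0: e→p (+11), pos 1: n→v (+8), pos 2: t→e (+11), pos 3: e→m (+8) — repeating every 2. A repeating key of period 2 is used — shifts +11, +8 over and over.
Applying it to place: p+11=a, l+8=t, a+11=l, c+8=k, e+11=p.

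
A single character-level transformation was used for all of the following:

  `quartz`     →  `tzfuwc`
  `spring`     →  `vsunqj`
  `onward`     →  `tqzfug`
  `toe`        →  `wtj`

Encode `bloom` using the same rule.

eottp

The shift depends on letter class: consonant q→t is +3, but vowel u→z is +5. Vowels shift forward by 5 and consonants shift forward by 3.
For bloom: b(cons)+3=e, l(cons)+3=o, o(vowel)+5=t, o(vowel)+5=t, m(cons)+3=p.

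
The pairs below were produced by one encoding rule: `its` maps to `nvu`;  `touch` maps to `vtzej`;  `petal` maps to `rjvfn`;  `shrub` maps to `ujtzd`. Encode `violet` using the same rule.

The shift depends on letter class: consonant t→v is +2, but vowel i→n is +5. Two shifts are in play — +5 for a/e/i/o/u, +2 for every other letter.
Applying it to violet: v(cons)+2=x, i(vowel)+5=n, o(vowel)+5=t, l(cons)+2=n, e(vowel)+5=j, t(cons)+2=v.

xntnjv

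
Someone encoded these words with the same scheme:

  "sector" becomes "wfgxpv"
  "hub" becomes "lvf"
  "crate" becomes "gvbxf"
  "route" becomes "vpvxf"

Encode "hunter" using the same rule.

lvrxfv

Two shifts are in play — +1 for a/e/i/o/u, +4 for every other letter.
On hunter: h(cons)+4=l, u(vowel)+1=v, n(cons)+4=r, t(cons)+4=x, e(vowel)+1=f, r(cons)+4=v.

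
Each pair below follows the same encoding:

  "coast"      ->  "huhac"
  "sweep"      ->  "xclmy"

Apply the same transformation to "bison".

gozww

In coast: c→h is +5, o→u is +6, a→h is +7, s→a is +8 — the shift increases by 1 each position. Letter i (0-indexed) is shifted by i+5, so successive shifts are 5, 6, 7, ….
Applying it to bison: b+5=g, i+6=o, s+7=z, o+8=w, n+9=w.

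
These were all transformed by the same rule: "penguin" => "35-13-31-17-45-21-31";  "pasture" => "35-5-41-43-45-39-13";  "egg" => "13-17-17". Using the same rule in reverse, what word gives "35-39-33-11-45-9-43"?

p(#16)→35 and e(#5)→13: differences scale by 2, so n = 2·pos + 3. Each letter becomes 2×(its alphabet position, a=1..z=26) + 3.
Reversing it on 35-39-33-11-45-9-43: 35→(35−3)÷2=16=p, 39→(39−3)÷2=18=r, 33→(33−3)÷2=15=o, 11→(11−3)÷2=4=d, 45→(45−3)÷2=21=u, 9→(9−3)÷2=3=c, 43→(43−3)÷2=20=t.

product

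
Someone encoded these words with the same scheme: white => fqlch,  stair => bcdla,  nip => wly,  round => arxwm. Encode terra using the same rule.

Vowels shift forward by 3 and consonants shift forward by 9.
On terra: t(cons)+9=c, e(vowel)+3=h, r(cons)+9=a, r(cons)+9=a, a(vowel)+3=d.

chaad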